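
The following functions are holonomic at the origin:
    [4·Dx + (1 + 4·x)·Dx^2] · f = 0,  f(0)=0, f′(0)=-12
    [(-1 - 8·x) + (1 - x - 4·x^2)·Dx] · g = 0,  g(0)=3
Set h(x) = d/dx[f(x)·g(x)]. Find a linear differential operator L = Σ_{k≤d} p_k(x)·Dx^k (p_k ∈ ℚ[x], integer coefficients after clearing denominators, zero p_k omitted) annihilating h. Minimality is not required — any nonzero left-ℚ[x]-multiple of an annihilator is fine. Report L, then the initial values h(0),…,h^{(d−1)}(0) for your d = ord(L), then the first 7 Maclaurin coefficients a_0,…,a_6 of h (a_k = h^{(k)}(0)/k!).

f: a_k = 0, -12, 24, -64, 192, -3072/5, 2048, …
g: a_k = 3, 3, 15, 27, 87, 195, 543, …
f·g: L₀ = L_f ⊗_s L_g, ord ≤ 2·1.
Differentiate: ansatz ord ≤ ord L₀ ⇒ L.
L = (152 + 864·x + 2304·x^2) + (1 + 100·x + 960·x^2 + 1792·x^3)·Dx + (-3 - 25·x - 24·x^2 + 176·x^3 + 256·x^4)·Dx^2  (order 2).
h: a_k = -36, 72, -900, 1680, -13116, 156024/5, -184500, …
ICs: h(0) = -36, h′(0) = 72.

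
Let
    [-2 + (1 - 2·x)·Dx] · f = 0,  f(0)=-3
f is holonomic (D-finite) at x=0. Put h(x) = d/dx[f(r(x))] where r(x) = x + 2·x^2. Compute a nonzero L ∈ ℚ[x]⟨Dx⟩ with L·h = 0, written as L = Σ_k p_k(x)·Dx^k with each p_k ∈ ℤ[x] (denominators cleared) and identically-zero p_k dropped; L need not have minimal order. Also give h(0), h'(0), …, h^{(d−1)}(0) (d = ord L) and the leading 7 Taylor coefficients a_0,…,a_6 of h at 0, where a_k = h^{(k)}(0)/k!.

f: a_k = -3, -6, -12, -24, -48, -96, -192, …
f∘r: x↦r, Dx↦Dx/r' in L_f ⇒ L₀.
h=h₀': d/dx-closure on L₀ ⇒ L.
L = (8 + 24·x + 48·x^2) + (-1 - 2·x + 12·x^2 + 16·x^3)·Dx  (order 1).
h: a_k = -6, -48, -216, -960, -3840, -14976, -56448, …
ICs: h(0) = -6.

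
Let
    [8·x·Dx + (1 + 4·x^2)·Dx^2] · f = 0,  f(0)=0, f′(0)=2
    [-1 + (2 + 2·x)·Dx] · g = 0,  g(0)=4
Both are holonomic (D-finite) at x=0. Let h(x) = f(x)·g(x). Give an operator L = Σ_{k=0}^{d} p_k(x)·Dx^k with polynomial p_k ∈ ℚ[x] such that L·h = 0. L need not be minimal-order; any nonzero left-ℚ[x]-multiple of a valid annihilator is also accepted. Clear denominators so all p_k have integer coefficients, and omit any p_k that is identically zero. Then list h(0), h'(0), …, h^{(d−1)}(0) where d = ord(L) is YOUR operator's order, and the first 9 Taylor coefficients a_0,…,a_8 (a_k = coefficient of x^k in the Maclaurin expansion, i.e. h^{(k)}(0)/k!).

L = (3 - 16·x - 4·x^2) + (-4 + 28·x + 48·x^2 + 16·x^3)·Dx + (4 + 8·x + 20·x^2 + 32·x^3 + 16·x^4)·Dx^2  (order 2).
h: a_k = 0, 8, 4, -35/3, -29/6, 6389/240, 5929/480, -1022653/13440, -944407/26880, …
ICs: h(0) = 0, h′(0) = 8.

f: a_k = 0, 2, 0, -8/3, 0, 32/5, 0, -128/7, 0, …
g: a_k = 4, 2, -1/2, 1/4, -5/32, 7/64, -21/256, 33/512, -429/8192, …
f·g: L₀ = L_f ⊗_s L_g, ord ≤ 2·1.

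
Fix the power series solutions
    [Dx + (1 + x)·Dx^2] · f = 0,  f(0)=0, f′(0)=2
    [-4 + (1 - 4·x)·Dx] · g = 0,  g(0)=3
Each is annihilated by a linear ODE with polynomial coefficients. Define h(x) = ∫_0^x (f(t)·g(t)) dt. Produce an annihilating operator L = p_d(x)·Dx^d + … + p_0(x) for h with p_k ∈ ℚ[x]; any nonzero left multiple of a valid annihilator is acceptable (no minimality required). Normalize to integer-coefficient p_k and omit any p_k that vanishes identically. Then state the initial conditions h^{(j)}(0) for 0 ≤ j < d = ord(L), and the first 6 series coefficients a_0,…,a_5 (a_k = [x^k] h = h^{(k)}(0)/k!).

f: a_k = 0, 2, -1, 2/3, -1/2, 2/5, …
g: a_k = 3, 12, 48, 192, 768, 3072, …
h₀=f·g: eliminate ⇒ L₀, order ≤ 2·1.
h=∫h₀ ⇒ L = L₀·Dx.
L = 4·Dx + (7 + 12·x)·Dx^2 + (-1 + 3·x + 4·x^2)·Dx^3  (order 3).
h: a_k = 0, 0, 3, 7, 43/2, 137/2, …
ICs: h(0) = 0, h′(0) = 0, h′′(0) = 6.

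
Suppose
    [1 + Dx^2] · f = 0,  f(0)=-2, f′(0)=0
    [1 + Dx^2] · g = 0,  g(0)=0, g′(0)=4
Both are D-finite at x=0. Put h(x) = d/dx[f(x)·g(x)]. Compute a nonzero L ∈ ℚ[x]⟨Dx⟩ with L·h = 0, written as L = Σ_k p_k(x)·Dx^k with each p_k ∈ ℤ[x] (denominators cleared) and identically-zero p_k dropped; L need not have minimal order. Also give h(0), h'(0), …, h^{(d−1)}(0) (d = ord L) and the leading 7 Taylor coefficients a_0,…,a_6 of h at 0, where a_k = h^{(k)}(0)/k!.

L = 4 + Dx^2  (order 2).
h: a_k = -8, 0, 16, 0, -16/3, 0, 32/45, …
ICs: h(0) = -8, h′(0) = 0.

f: a_k = -2, 0, 1, 0, -1/12, 0, 1/360, …
g: a_k = 0, 4, 0, -2/3, 0, 1/30, 0, …
Sym-product of L_f,L_g gives L₀ (≤ ord 4).
h=h₀': d/dx-closure on L₀ ⇒ L.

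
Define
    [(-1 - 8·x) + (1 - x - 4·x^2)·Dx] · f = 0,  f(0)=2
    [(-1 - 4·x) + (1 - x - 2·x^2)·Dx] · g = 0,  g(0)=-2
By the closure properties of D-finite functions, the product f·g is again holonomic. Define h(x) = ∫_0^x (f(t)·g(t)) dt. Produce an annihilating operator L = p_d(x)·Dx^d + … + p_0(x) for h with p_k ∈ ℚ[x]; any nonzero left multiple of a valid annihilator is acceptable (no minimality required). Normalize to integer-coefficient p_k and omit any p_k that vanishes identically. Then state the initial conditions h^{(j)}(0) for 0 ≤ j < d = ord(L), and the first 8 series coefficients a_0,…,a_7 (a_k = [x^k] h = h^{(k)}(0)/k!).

f: a_k = 2, 2, 10, 18, 58, 130, 362, 882, …
g: a_k = -2, -2, -6, -10, -22, -42, -86, -170, …
L₀ := L_f ⊗_s L_g (sym. prod.), ord ≤ 1.
∫: right-multiply L₀ by Dx.
L = (-2 - 10·x + 18·x^2 + 32·x^3)·Dx + (1 - 2·x - 5·x^2 + 6·x^3 + 8·x^4)·Dx^2  (order 2).
h: a_k = 0, -4, -4, -12, -22, -276/5, -356/3, -284, …
ICs: h(0) = 0, h′(0) = -4.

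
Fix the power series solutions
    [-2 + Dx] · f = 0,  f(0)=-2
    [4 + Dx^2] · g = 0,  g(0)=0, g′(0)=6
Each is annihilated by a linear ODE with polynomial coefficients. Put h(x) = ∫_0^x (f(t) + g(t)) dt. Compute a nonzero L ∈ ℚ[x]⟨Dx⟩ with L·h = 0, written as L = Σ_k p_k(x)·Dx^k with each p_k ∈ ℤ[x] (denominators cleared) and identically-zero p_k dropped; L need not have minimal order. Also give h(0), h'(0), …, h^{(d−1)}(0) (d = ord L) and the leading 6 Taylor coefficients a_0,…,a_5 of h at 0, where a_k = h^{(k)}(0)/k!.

f: a_k = -2, -4, -4, -8/3, -4/3, -8/15, …
g: a_k = 0, 6, 0, -4, 0, 4/5, …
Weyl lclm of L_f,L_g ⇒ L₀ (ord ≤ 3).
Integrate: L := L₀·Dx.
L = -8·Dx + 4·Dx^2 - 2·Dx^3 + Dx^4  (order 4).
h: a_k = 0, -2, 1, -4/3, -5/3, -4/15, …
ICs: h(0) = 0, h′(0) = -2, h′′(0) = 2, h′′′(0) = -8.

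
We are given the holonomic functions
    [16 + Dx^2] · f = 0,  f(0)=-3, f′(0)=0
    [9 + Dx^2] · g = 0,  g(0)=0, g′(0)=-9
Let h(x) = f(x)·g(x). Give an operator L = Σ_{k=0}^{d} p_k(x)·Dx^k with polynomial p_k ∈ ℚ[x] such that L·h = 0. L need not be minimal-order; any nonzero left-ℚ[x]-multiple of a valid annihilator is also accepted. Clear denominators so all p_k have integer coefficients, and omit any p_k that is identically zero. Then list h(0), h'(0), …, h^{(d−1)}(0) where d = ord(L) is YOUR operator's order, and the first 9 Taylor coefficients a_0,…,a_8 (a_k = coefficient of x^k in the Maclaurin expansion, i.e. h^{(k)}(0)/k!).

L = 49 + 50·Dx^2 + Dx^4  (order 4).
h: a_k = 0, 27, 0, -513/2, 0, 25209/40, 0, -411771/560, 0, …
ICs: h(0) = 0, h′(0) = 27, h′′(0) = 0, h′′′(0) = -1539.

f: a_k = -3, 0, 24, 0, -32, 0, 256/15, 0, -512/105, …
g: a_k = 0, -9, 0, 27/2, 0, -243/40, 0, 729/560, 0, …
L₀ := L_f ⊗_s L_g (sym. prod.), ord ≤ 4.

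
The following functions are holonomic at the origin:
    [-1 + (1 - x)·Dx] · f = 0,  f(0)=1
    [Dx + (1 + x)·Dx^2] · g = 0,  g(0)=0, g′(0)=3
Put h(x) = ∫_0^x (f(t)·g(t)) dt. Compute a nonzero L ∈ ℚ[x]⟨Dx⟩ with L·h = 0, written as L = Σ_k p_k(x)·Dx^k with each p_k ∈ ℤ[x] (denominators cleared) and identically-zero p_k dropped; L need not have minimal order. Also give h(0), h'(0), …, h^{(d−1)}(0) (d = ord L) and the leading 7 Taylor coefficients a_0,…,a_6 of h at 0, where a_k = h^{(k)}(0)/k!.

f: a_k = 1, 1, 1, 1, 1, 1, 1, …
g: a_k = 0, 3, -3/2, 1, -3/4, 3/5, -1/2, …
Product ⇒ symmetric product L₀, ord ≤ 2.
h=∫₀ˣh₀: take L = L₀·Dx.
L = Dx + (1 + 3·x)·Dx^2 + (-1 + x^2)·Dx^3  (order 3).
h: a_k = 0, 0, 3/2, 1/2, 5/8, 7/20, 47/120, …
ICs: h(0) = 0, h′(0) = 0, h′′(0) = 3.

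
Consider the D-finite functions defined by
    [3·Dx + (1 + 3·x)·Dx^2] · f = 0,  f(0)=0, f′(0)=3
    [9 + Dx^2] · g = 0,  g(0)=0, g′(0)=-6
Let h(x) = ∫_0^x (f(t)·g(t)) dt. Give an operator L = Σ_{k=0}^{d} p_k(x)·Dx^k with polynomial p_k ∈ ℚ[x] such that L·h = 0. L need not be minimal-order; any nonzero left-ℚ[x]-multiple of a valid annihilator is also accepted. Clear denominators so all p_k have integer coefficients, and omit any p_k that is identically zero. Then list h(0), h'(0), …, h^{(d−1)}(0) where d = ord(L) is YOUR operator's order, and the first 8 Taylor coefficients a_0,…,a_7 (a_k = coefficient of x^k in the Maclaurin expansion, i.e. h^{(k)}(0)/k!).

f: a_k = 0, 3, -9/2, 9, -81/4, 243/5, -243/2, 2187/7, …
g: a_k = 0, -6, 0, 9, 0, -81/20, 0, 243/280, …
h₀=f·g: eliminate ⇒ L₀, order ≤ 2·2.
∫: right-multiply L₀ by Dx.
L = (-81 + 486·x + 4617·x^2 + 11664·x^3 + 8748·x^4)·Dx + (36 + 540·x + 1944·x^2 + 1944·x^3)·Dx^2 + (180·x + 1134·x^2 + 2592·x^3 + 1944·x^4)·Dx^3 + (4 + 60·x + 216·x^2 + 216·x^3)·Dx^4 + (1 + 14·x + 69·x^2 + 144·x^3 + 108·x^4)·Dx^5  (order 5).
h: a_k = 0, 0, 0, -6, 27/4, -27/5, 27/2, -891/28, …
ICs: h(0) = 0, h′(0) = 0, h′′(0) = 0, h′′′(0) = -36, h′′′′(0) = 162.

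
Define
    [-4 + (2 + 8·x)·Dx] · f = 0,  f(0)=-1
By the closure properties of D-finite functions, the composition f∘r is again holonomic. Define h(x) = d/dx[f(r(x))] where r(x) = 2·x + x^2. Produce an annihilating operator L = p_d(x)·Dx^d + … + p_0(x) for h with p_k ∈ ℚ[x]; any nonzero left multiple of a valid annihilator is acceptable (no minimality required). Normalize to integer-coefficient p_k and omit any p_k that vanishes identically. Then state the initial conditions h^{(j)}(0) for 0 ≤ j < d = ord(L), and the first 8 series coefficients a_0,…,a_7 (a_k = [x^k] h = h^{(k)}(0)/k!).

L = -3 + (-1 - 9·x - 12·x^2 - 4·x^3)·Dx  (order 1).
h: a_k = -4, 12, -72, 456, -3000, 20232, -138768, 963408, …
ICs: h(0) = -4.

f: a_k = -1, -2, 2, -4, 10, -28, 84, -264, …
Substitute x→r, Dx→(1/r')Dx; clear ⇒ L₀.
h₀' ⇒ L via d/dx closure of L₀.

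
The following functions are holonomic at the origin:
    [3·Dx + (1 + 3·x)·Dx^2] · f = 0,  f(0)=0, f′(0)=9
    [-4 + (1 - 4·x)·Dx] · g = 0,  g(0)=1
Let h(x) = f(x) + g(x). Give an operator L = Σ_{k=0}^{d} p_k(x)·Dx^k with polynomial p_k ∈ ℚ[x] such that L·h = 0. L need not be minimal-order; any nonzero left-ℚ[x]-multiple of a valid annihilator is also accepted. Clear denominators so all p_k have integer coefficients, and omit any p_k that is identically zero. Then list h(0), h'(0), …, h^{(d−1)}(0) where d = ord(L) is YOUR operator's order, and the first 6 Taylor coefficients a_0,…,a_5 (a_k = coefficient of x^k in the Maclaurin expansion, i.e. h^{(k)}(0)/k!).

f: a_k = 0, 9, -27/2, 27, -243/4, 729/5, …
g: a_k = 1, 4, 16, 64, 256, 1024, …
Sum ⇒ L₀ = lclm(L_f,L_g) in ℚ(x)⟨Dx⟩.
L = (-432 - 288·x)·Dx + (-78 - 720·x - 576·x^2)·Dx^2 + (11 + x - 144·x^2 - 144·x^3)·Dx^3  (order 3).
h: a_k = 1, 13, 5/2, 91, 781/4, 5849/5, …
ICs: h(0) = 1, h′(0) = 13, h′′(0) = 5.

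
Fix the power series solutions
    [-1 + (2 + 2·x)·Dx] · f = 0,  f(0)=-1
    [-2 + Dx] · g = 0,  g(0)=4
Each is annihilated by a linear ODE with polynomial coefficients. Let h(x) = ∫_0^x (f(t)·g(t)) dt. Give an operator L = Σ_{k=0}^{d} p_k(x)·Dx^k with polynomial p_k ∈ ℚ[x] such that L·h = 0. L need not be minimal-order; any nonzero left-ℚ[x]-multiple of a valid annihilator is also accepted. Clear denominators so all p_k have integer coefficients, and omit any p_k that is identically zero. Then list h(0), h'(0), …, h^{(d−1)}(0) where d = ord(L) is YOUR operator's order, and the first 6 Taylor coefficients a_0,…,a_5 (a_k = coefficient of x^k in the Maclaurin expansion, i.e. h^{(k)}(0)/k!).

f: a_k = -1, -1/2, 1/8, -1/16, 5/128, -7/256, …
g: a_k = 4, 8, 8, 16/3, 8/3, 16/15, …
L₀ := L_f ⊗_s L_g (sym. prod.), ord ≤ 1.
Integrate: L := L₀·Dx.
L = (-5 - 4·x)·Dx + (2 + 2·x)·Dx^2  (order 2).
h: a_k = 0, -4, -5, -23/6, -103/48, -449/480, …
ICs: h(0) = 0, h′(0) = -4.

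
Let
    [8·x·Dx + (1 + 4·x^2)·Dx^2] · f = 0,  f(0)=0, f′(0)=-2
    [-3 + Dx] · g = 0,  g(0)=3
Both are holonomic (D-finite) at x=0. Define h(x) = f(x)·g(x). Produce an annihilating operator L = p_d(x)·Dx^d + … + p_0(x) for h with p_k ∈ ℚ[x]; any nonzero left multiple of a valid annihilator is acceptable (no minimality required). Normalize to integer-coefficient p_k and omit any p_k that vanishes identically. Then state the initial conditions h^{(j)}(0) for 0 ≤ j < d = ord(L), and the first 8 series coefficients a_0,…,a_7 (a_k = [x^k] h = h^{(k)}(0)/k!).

L = (9 - 24·x + 36·x^2) + (-6 + 8·x - 24·x^2)·Dx + (1 + 4·x^2)·Dx^2  (order 2).
h: a_k = 0, -6, -18, -19, -3, -69/20, -135/4, -2973/280, …
ICs: h(0) = 0, h′(0) = -6.

f: a_k = 0, -2, 0, 8/3, 0, -32/5, 0, 128/7, …
g: a_k = 3, 9, 27/2, 27/2, 81/8, 243/40, 243/80, 729/560, …
L₀ := L_f ⊗_s L_g (sym. prod.), ord ≤ 2.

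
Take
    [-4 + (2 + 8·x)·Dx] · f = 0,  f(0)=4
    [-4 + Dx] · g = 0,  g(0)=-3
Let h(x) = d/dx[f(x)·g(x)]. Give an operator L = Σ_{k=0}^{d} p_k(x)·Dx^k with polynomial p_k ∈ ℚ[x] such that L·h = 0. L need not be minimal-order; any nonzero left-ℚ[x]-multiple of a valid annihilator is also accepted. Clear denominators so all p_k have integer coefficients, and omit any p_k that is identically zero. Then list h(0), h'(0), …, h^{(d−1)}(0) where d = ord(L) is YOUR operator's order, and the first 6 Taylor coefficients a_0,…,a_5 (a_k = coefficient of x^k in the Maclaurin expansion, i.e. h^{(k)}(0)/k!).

L = (14 + 96·x + 128·x^2) + (-3 - 20·x - 32·x^2)·Dx  (order 1).
h: a_k = -72, -336, -816, -1056, -1712, 2848/5, …
ICs: h(0) = -72.

f: a_k = 4, 8, -8, 16, -40, 112, …
g: a_k = -3, -12, -24, -32, -32, -128/5, …
f·g: L₀ = L_f ⊗_s L_g, ord ≤ 1·1.
Derive L from L₀ (diff closure).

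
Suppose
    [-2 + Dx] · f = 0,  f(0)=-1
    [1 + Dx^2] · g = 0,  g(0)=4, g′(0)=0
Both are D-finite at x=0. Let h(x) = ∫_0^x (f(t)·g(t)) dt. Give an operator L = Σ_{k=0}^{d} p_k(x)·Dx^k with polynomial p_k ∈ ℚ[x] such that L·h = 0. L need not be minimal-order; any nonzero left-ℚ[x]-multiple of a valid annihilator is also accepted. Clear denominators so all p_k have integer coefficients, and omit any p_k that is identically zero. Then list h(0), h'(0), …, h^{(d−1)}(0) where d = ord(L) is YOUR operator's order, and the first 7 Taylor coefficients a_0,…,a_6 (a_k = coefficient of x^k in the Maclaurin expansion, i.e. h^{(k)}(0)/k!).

f: a_k = -1, -2, -2, -4/3, -2/3, -4/15, -4/45, …
g: a_k = 4, 0, -2, 0, 1/6, 0, -1/180, …
Sym-product of L_f,L_g gives L₀ (≤ ord 2).
h=∫₀ˣh₀: take L = L₀·Dx.
L = 5·Dx - 4·Dx^2 + Dx^3  (order 3).
h: a_k = 0, -4, -4, -2, -1/3, 7/30, 19/90, …
ICs: h(0) = 0, h′(0) = -4, h′′(0) = -8.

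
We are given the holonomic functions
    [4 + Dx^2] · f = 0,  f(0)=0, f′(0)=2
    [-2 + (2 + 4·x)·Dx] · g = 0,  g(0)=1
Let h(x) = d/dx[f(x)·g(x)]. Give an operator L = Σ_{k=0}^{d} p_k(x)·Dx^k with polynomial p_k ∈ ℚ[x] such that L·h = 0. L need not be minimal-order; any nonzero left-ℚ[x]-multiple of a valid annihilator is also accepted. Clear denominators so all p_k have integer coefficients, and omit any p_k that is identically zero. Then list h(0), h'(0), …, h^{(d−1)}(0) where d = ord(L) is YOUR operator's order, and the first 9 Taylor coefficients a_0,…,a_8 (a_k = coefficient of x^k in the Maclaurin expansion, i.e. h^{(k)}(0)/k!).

L = (53 + 288·x + 544·x^2 + 512·x^3 + 256·x^4) + (-2 - 36·x - 96·x^2 - 64·x^3)·Dx + (7 + 44·x + 108·x^2 + 128·x^3 + 64·x^4)·Dx^2  (order 2).
h: a_k = 2, 4, -7, -4/3, -19/12, 81/10, -983/72, 7727/315, -185275/4032, …
ICs: h(0) = 2, h′(0) = 4.

f: a_k = 0, 2, 0, -4/3, 0, 4/15, 0, -8/315, 0, …
g: a_k = 1, 1, -1/2, 1/2, -5/8, 7/8, -21/16, 33/16, -429/128, …
L₀ := L_f ⊗_s L_g (sym. prod.), ord ≤ 2.
h=h₀': d/dx-closure on L₀ ⇒ L.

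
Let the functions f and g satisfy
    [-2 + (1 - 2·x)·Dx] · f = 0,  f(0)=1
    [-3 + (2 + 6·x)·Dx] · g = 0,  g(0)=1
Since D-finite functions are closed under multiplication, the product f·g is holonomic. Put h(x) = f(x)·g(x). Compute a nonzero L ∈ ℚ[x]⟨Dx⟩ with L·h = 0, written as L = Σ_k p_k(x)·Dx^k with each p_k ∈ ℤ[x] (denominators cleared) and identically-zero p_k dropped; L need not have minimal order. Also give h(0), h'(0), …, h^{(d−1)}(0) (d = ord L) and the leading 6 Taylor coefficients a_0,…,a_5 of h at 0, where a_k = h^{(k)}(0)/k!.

f: a_k = 1, 2, 4, 8, 16, 32, …
g: a_k = 1, 3/2, -9/8, 27/16, -405/128, 1701/256, …
h₀=f·g: eliminate ⇒ L₀, order ≤ 1·1.
L = (7 + 6·x) + (-2 - 2·x + 12·x^2)·Dx  (order 1).
h: a_k = 1, 7/2, 47/8, 215/16, 3035/128, 13841/256, …
ICs: h(0) = 1.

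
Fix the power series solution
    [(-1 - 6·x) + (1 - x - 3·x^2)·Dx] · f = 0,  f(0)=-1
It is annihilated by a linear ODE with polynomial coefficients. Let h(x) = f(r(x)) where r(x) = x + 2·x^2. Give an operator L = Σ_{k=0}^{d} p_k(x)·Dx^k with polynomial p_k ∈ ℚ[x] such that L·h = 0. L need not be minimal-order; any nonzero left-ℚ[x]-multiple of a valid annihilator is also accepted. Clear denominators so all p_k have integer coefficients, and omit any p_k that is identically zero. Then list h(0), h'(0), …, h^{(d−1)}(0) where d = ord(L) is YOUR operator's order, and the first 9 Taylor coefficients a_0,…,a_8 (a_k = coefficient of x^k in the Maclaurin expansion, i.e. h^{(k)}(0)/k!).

L = (1 + 10·x + 36·x^2 + 48·x^3) + (-1 + x + 5·x^2 + 12·x^3 + 12·x^4)·Dx  (order 1).
h: a_k = -1, -1, -6, -23, -77, -276, -1009, -3589, -12870, …
ICs: h(0) = -1.

f: a_k = -1, -1, -4, -7, -19, -40, -97, -217, -508, …
Substitute x→r, Dx→(1/r')Dx; clear ⇒ L₀.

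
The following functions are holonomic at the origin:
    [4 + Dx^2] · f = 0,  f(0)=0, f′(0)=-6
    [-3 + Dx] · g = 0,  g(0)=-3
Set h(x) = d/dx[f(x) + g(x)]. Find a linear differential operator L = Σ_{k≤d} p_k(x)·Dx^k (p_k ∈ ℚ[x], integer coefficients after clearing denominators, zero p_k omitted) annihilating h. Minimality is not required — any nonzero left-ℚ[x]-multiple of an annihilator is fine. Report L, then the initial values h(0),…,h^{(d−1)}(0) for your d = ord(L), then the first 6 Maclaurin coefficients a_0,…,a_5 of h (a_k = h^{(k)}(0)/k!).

L = 12 - 4·Dx + 3·Dx^2 - Dx^3  (order 3).
h: a_k = -15, -27, -57/2, -81/2, -275/8, -729/40, …
ICs: h(0) = -15, h′(0) = -27, h′′(0) = -57.

f: a_k = 0, -6, 0, 4, 0, -4/5, …
g: a_k = -3, -9, -27/2, -27/2, -81/8, -243/40, …
f+g: L₀ = lclm(L_f,L_g), ord ≤ 2+1.
h=h₀': d/dx-closure on L₀ ⇒ L.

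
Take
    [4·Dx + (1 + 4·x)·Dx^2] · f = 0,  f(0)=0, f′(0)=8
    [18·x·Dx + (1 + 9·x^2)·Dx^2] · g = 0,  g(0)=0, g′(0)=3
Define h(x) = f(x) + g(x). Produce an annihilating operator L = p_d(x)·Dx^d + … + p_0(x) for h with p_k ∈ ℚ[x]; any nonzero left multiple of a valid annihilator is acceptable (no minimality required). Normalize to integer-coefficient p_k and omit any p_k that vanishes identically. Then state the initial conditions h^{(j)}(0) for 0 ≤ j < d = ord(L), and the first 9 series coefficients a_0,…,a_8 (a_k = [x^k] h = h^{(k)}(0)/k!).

f: a_k = 0, 8, -16, 128/3, -128, 2048/5, -4096/3, 32768/7, -16384, …
g: a_k = 0, 3, 0, -9, 0, 243/5, 0, -2187/7, 0, …
L₀ := lclm(L_f,L_g); ord L₀ ≤ 2+2.
L = (-36 - 432·x + 972·x^2 + 1296·x^3)·Dx + (-25 - 72·x - 189·x^2 + 1944·x^3 + 2592·x^4)·Dx^2 + (-2 + x + 36·x^2 + 81·x^3 + 486·x^4 + 648·x^5)·Dx^3  (order 3).
h: a_k = 0, 11, -16, 101/3, -128, 2291/5, -4096/3, 30581/7, -16384, …
ICs: h(0) = 0, h′(0) = 11, h′′(0) = -32.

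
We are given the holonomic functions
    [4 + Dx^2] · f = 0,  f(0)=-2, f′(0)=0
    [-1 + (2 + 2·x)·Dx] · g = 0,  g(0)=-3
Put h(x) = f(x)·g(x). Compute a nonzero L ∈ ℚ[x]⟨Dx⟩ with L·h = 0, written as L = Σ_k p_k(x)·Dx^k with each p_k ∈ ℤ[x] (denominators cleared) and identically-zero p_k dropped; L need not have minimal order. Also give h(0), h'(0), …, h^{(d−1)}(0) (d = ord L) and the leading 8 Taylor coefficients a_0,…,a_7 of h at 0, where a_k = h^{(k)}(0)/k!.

f: a_k = -2, 0, 4, 0, -4/3, 0, 8/45, 0, …
g: a_k = -3, -3/2, 3/8, -3/16, 15/128, -21/256, 63/1024, -99/2048, …
f·g: L₀ = L_f ⊗_s L_g, ord ≤ 2·1.
L = (19 + 32·x + 16·x^2) + (-4 - 4·x)·Dx + (4 + 8·x + 4·x^2)·Dx^2  (order 2).
h: a_k = 6, 3, -51/4, -45/8, 337/64, 181/128, -5281/7680, -3811/15360, …
ICs: h(0) = 6, h′(0) = 3.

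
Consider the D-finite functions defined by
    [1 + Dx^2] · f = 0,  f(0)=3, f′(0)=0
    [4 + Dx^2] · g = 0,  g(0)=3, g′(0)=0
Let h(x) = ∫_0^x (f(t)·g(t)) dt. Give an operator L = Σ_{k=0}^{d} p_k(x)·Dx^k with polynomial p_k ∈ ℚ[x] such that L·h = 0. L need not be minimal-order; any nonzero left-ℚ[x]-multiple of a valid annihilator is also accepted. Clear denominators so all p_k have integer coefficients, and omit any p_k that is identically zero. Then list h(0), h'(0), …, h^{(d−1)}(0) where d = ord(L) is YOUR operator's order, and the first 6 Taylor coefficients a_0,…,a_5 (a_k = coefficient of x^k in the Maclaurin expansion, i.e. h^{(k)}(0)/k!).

f: a_k = 3, 0, -3/2, 0, 1/8, 0, …
g: a_k = 3, 0, -6, 0, 2, 0, …
Product ⇒ symmetric product L₀, ord ≤ 4.
h=∫h₀ ⇒ L = L₀·Dx.
L = 9·Dx + 10·Dx^3 + Dx^5  (order 5).
h: a_k = 0, 9, 0, -15/2, 0, 123/40, …
ICs: h(0) = 0, h′(0) = 9, h′′(0) = 0, h′′′(0) = -45, h′′′′(0) = 0.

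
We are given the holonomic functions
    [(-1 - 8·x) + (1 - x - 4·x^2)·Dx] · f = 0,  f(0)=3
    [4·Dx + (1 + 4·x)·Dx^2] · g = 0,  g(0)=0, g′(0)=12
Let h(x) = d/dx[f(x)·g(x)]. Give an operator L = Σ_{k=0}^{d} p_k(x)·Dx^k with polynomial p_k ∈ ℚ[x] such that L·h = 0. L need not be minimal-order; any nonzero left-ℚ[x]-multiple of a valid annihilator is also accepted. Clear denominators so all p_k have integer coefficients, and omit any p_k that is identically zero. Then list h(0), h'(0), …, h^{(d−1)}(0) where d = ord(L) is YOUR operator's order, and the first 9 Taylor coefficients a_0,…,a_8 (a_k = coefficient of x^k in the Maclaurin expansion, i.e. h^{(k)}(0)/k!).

L = (152 + 864·x + 2304·x^2) + (1 + 100·x + 960·x^2 + 1792·x^3)·Dx + (-3 - 25·x - 24·x^2 + 176·x^3 + 256·x^4)·Dx^2  (order 2).
h: a_k = 36, -72, 900, -1680, 13116, -156024/5, 184500, -19088736/35, 94310532/35, …
ICs: h(0) = 36, h′(0) = -72.

f: a_k = 3, 3, 15, 27, 87, 195, 543, 1323, 3495, …
g: a_k = 0, 12, -24, 64, -192, 3072/5, -2048, 49152/7, -24576, …
L₀ := L_f ⊗_s L_g (sym. prod.), ord ≤ 2.
h=h₀': d/dx-closure on L₀ ⇒ L.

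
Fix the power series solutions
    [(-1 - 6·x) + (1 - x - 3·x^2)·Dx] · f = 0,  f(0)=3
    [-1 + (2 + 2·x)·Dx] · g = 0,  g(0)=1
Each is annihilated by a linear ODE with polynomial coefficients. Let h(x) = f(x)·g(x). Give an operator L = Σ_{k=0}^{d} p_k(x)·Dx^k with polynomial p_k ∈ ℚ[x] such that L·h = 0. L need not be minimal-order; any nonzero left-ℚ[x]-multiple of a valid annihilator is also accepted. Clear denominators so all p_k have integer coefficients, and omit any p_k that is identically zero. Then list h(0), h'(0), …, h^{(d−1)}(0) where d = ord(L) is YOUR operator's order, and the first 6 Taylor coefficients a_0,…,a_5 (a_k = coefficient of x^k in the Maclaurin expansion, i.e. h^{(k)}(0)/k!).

L = (3 + 13·x + 9·x^2) + (-2 + 8·x^2 + 6·x^3)·Dx  (order 1).
h: a_k = 3, 9/2, 105/8, 429/16, 8457/128, 37527/256, …
ICs: h(0) = 3.

f: a_k = 3, 3, 12, 21, 57, 120, …
g: a_k = 1, 1/2, -1/8, 1/16, -5/128, 7/256, …
h₀=f·g: eliminate ⇒ L₀, order ≤ 1·1.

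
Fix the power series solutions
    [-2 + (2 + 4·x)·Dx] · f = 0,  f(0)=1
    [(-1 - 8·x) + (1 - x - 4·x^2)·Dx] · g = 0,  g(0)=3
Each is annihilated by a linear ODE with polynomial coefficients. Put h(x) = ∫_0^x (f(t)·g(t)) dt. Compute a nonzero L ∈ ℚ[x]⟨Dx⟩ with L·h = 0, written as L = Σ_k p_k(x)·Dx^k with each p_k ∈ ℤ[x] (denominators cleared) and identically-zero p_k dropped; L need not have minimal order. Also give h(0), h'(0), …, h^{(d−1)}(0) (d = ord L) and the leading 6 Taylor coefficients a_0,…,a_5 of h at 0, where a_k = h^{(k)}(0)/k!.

L = (2 + 9·x + 12·x^2)·Dx + (-1 - x + 6·x^2 + 8·x^3)·Dx^2  (order 2).
h: a_k = 0, 3, 3, 11/2, 21/2, 849/40, …
ICs: h(0) = 0, h′(0) = 3.

f: a_k = 1, 1, -1/2, 1/2, -5/8, 7/8, …
g: a_k = 3, 3, 15, 27, 87, 195, …
f·g: L₀ = L_f ⊗_s L_g, ord ≤ 1·1.
h=∫h₀ ⇒ L = L₀·Dx.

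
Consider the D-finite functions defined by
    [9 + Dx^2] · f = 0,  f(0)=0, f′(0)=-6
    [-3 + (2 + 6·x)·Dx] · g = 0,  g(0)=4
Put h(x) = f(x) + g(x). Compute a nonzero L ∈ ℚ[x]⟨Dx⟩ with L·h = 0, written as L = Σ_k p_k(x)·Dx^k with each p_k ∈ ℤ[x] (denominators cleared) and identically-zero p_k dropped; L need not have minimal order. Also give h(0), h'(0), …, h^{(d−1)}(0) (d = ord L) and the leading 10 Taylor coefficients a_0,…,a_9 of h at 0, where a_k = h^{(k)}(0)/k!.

L = (-63 - 216·x - 324·x^2) + (18 + 198·x + 648·x^2 + 648·x^3)·Dx + (-7 - 24·x - 36·x^2)·Dx^2 + (2 + 22·x + 72·x^2 + 72·x^3)·Dx^3  (order 3).
h: a_k = 4, 0, -9/2, 63/4, -405/32, 7209/320, -15309/256, 2541537/17920, -2814669/8192, 492504867/573440, …
ICs: h(0) = 4, h′(0) = 0, h′′(0) = -9.

f: a_k = 0, -6, 0, 9, 0, -81/20, 0, 243/280, 0, -243/2240, …
g: a_k = 4, 6, -9/2, 27/4, -405/32, 1701/64, -15309/256, 72171/512, -2814669/8192, 14073345/16384, …
L₀ := lclm(L_f,L_g); ord L₀ ≤ 2+1.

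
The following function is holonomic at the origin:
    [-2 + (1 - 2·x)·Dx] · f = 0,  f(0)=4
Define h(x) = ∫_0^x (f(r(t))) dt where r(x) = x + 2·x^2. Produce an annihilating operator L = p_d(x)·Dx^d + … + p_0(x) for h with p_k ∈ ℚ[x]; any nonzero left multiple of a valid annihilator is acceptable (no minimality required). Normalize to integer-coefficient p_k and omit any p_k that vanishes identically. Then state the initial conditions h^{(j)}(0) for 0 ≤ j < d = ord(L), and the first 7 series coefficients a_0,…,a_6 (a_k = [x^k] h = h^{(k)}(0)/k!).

f: a_k = 4, 8, 16, 32, 64, 128, 256, …
Change of var in L_f (x↦r) gives L₀.
h=∫₀ˣh₀: take L = L₀·Dx.
L = (2 + 8·x)·Dx + (-1 + 2·x + 4·x^2)·Dx^2  (order 2).
h: a_k = 0, 4, 4, 32/3, 24, 64, 512/3, …
ICs: h(0) = 0, h′(0) = 4.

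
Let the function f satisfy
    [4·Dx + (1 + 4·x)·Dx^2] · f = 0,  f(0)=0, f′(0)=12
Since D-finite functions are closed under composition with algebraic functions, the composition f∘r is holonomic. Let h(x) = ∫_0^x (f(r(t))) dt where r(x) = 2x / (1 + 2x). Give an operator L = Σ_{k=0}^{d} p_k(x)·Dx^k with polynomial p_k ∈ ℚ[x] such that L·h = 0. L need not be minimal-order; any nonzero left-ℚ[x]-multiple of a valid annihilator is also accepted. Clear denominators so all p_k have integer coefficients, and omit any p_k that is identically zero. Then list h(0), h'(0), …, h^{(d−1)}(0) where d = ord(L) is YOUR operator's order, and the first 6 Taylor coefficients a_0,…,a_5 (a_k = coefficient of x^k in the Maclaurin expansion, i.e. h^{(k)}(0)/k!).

f: a_k = 0, 12, -24, 64, -192, 3072/5, …
L₀ from L_f via x↦r, Dx↦r'^{-1}Dx.
h=∫₀ˣh₀: take L = L₀·Dx.
L = (12 + 40·x)·Dx^2 + (1 + 12·x + 20·x^2)·Dx^3  (order 3).
h: a_k = 0, 0, 12, -48, 248, -7488/5, …
ICs: h(0) = 0, h′(0) = 0, h′′(0) = 24.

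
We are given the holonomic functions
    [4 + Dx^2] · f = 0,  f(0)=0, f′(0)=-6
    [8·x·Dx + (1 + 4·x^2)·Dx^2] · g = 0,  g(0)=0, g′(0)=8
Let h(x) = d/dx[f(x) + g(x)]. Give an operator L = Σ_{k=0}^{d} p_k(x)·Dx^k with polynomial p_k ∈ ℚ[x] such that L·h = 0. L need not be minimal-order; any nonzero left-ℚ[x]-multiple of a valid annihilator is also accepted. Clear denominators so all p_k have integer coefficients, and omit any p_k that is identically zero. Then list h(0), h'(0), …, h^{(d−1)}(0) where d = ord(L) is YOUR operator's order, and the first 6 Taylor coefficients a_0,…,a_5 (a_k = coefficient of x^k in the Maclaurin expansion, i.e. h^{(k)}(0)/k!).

L = (-352·x + 1792·x^3 + 512·x^5) + (-4 + 112·x^2 + 576·x^4 + 256·x^6)·Dx + (-88·x + 448·x^3 + 128·x^5)·Dx^2 + (-1 + 28·x^2 + 144·x^4 + 64·x^6)·Dx^3  (order 3).
h: a_k = 2, 0, -20, 0, 124, 0, …
ICs: h(0) = 2, h′(0) = 0, h′′(0) = -40.

f: a_k = 0, -6, 0, 4, 0, -4/5, …
g: a_k = 0, 8, 0, -32/3, 0, 128/5, …
L₀ := lclm(L_f,L_g); ord L₀ ≤ 2+2.
h₀' ⇒ L via d/dx closure of L₀.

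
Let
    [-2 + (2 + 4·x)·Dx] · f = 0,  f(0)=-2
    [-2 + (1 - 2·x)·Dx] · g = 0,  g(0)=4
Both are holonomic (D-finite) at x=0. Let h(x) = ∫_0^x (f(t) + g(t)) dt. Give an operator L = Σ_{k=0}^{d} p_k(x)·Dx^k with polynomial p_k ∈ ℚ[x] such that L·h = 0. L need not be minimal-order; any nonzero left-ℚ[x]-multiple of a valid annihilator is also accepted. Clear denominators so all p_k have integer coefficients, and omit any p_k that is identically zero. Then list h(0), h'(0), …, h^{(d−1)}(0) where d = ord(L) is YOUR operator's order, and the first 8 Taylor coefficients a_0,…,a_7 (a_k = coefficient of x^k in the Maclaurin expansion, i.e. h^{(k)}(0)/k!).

L = (10 + 12·x)·Dx + (-9 - 28·x - 36·x^2)·Dx^2 + (1 + 6·x - 4·x^2 - 24·x^3)·Dx^3  (order 3).
h: a_k = 0, 2, 3, 17/3, 31/4, 261/20, 505/24, 2069/56, …
ICs: h(0) = 0, h′(0) = 2, h′′(0) = 6.

f: a_k = -2, -2, 1, -1, 5/4, -7/4, 21/8, -33/8, …
g: a_k = 4, 8, 16, 32, 64, 128, 256, 512, …
h₀=f+g: left-lcm gives L₀, ord ≤ 2.
h=∫h₀ ⇒ L = L₀·Dx.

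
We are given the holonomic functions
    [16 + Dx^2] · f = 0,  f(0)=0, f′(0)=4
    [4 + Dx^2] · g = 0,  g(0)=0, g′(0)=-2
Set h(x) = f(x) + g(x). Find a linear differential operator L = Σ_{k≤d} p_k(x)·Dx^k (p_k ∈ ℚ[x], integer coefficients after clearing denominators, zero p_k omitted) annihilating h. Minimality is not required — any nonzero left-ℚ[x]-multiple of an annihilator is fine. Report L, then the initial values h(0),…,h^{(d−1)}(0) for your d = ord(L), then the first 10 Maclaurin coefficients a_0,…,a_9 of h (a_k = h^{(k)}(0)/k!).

f: a_k = 0, 4, 0, -32/3, 0, 128/15, 0, -1024/315, 0, 2048/2835, …
g: a_k = 0, -2, 0, 4/3, 0, -4/15, 0, 8/315, 0, -4/2835, …
L₀ := lclm(L_f,L_g); ord L₀ ≤ 2+2.
L = 64 + 20·Dx^2 + Dx^4  (order 4).
h: a_k = 0, 2, 0, -28/3, 0, 124/15, 0, -1016/315, 0, 292/405, …
ICs: h(0) = 0, h′(0) = 2, h′′(0) = 0, h′′′(0) = -56.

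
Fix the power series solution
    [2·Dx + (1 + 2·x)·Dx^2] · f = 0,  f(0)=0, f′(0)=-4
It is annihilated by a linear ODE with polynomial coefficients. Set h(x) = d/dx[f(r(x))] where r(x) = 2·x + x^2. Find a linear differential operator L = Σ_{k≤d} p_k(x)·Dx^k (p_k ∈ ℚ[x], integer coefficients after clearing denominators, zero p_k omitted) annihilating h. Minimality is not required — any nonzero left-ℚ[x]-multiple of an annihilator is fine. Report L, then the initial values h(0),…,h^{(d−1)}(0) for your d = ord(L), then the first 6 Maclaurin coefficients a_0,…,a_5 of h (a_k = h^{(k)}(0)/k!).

f: a_k = 0, -4, 4, -16/3, 8, -64/5, …
Change of var in L_f (x↦r) gives L₀.
Differentiate: ansatz ord ≤ ord L₀ ⇒ L.
L = (3 + 4·x + 2·x^2) + (1 + 5·x + 6·x^2 + 2·x^3)·Dx  (order 1).
h: a_k = -8, 24, -80, 272, -928, 3168, …
ICs: h(0) = -8.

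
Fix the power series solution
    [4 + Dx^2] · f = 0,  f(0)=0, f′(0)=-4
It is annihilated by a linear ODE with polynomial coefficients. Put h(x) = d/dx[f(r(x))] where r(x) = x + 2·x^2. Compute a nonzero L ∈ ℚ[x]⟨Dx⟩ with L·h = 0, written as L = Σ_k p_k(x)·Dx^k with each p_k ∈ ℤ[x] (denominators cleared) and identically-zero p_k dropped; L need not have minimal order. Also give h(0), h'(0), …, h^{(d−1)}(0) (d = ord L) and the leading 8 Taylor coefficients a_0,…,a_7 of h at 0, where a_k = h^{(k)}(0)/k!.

L = (52 + 64·x + 384·x^2 + 1024·x^3 + 1024·x^4) + (-12 - 48·x)·Dx + (1 + 8·x + 16·x^2)·Dx^2  (order 2).
h: a_k = -4, -16, 8, 64, 472/3, 96, -6704/45, -15104/45, …
ICs: h(0) = -4, h′(0) = -16.

f: a_k = 0, -4, 0, 8/3, 0, -8/15, 0, 16/315, …
Change of var in L_f (x↦r) gives L₀.
h=h₀': d/dx-closure on L₀ ⇒ L.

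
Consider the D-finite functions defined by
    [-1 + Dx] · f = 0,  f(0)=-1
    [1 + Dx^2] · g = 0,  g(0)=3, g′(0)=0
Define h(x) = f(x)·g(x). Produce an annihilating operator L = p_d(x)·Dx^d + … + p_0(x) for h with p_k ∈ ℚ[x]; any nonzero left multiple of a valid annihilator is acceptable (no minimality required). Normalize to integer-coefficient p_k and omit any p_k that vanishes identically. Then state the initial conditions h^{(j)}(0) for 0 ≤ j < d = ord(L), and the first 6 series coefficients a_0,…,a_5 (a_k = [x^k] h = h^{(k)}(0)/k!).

f: a_k = -1, -1, -1/2, -1/6, -1/24, -1/120, …
g: a_k = 3, 0, -3/2, 0, 1/8, 0, …
h₀=f·g: eliminate ⇒ L₀, order ≤ 1·2.
L = 2 - 2·Dx + Dx^2  (order 2).
h: a_k = -3, -3, 0, 1, 1/2, 1/10, …
ICs: h(0) = -3, h′(0) = -3.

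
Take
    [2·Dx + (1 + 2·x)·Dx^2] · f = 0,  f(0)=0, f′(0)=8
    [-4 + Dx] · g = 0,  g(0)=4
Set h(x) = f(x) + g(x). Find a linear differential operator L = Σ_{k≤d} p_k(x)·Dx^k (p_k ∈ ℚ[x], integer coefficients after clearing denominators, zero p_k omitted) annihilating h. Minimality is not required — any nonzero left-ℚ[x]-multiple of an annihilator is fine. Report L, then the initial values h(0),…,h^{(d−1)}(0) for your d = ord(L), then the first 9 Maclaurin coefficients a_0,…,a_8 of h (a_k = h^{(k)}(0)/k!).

L = (-32 - 32·x)·Dx + (-4 - 32·x - 32·x^2)·Dx^2 + (3 + 10·x + 8·x^2)·Dx^3  (order 3).
h: a_k = 4, 24, 24, 160/3, 80/3, 896/15, -896/45, 27136/315, -38272/315, …
ICs: h(0) = 4, h′(0) = 24, h′′(0) = 48.

f: a_k = 0, 8, -8, 32/3, -16, 128/5, -128/3, 512/7, -128, …
g: a_k = 4, 16, 32, 128/3, 128/3, 512/15, 1024/45, 4096/315, 2048/315, …
h₀=f+g: left-lcm gives L₀, ord ≤ 3.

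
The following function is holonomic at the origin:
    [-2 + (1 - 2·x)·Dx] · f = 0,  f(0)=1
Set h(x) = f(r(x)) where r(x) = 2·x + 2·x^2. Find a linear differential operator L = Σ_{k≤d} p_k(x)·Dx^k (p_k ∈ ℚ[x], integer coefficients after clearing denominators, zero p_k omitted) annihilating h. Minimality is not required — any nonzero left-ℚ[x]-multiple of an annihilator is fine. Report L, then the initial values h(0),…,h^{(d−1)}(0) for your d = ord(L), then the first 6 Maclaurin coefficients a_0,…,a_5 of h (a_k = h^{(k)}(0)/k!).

f: a_k = 1, 2, 4, 8, 16, 32, …
Substitute x→r, Dx→(1/r')Dx; clear ⇒ L₀.
L = (4 + 8·x) + (-1 + 4·x + 4·x^2)·Dx  (order 1).
h: a_k = 1, 4, 20, 96, 464, 2240, …
ICs: h(0) = 1.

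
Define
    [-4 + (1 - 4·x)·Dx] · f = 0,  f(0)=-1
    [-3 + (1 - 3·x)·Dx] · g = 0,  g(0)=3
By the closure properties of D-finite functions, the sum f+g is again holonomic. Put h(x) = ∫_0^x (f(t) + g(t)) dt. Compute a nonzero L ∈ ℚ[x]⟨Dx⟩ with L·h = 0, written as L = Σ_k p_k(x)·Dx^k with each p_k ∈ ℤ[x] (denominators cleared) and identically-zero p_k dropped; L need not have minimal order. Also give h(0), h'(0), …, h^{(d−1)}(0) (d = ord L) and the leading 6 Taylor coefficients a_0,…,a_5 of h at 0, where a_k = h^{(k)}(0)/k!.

L = -24·Dx + (14 - 48·x)·Dx^2 + (-1 + 7·x - 12·x^2)·Dx^3  (order 3).
h: a_k = 0, 2, 5/2, 11/3, 17/4, -13/5, …
ICs: h(0) = 0, h′(0) = 2, h′′(0) = 5.

f: a_k = -1, -4, -16, -64, -256, -1024, …
g: a_k = 3, 9, 27, 81, 243, 729, …
h₀=f+g: left-lcm gives L₀, ord ≤ 2.
h=∫₀ˣh₀: take L = L₀·Dx.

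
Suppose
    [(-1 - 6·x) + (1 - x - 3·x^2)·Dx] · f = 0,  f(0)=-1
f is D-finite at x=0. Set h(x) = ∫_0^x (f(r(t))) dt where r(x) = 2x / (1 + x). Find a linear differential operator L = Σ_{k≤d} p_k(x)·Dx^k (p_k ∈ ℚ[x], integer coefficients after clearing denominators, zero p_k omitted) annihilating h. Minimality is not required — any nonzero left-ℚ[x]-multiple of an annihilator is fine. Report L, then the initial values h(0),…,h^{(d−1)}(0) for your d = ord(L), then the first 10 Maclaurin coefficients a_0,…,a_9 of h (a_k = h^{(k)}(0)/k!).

L = (2 + 26·x)·Dx + (-1 - x + 13·x^2 + 13·x^3)·Dx^2  (order 2).
h: a_k = 0, -1, -1, -14/3, -13/2, -182/5, -169/3, -338, -2197/4, -30758/9, …
ICs: h(0) = 0, h′(0) = -1.

f: a_k = -1, -1, -4, -7, -19, -40, -97, -217, -508, -1159, …
Substitute x→r, Dx→(1/r')Dx; clear ⇒ L₀.
h=∫h₀ ⇒ L = L₀·Dx.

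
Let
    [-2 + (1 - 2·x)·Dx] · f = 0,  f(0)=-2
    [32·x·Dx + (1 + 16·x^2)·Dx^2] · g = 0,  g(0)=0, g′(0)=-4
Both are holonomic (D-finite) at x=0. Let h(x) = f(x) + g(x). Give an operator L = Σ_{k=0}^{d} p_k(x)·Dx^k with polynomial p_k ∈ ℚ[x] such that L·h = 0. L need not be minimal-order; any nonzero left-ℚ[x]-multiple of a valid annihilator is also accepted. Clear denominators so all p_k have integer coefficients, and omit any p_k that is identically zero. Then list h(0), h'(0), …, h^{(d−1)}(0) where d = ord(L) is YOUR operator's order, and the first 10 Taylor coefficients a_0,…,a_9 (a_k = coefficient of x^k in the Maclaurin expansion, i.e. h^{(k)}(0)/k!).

L = (-32 + 256·x + 1536·x^2)·Dx + (14 - 32·x - 160·x^2 + 1536·x^3)·Dx^2 + (-1 - 6·x - 96·x^3 + 256·x^4)·Dx^3  (order 3).
h: a_k = -2, -8, -8, 16/3, -32, -1344/5, -128, 14592/7, -512, -271360/9, …
ICs: h(0) = -2, h′(0) = -8, h′′(0) = -16.

f: a_k = -2, -4, -8, -16, -32, -64, -128, -256, -512, -1024, …
g: a_k = 0, -4, 0, 64/3, 0, -1024/5, 0, 16384/7, 0, -262144/9, …
h₀=f+g: left-lcm gives L₀, ord ≤ 3.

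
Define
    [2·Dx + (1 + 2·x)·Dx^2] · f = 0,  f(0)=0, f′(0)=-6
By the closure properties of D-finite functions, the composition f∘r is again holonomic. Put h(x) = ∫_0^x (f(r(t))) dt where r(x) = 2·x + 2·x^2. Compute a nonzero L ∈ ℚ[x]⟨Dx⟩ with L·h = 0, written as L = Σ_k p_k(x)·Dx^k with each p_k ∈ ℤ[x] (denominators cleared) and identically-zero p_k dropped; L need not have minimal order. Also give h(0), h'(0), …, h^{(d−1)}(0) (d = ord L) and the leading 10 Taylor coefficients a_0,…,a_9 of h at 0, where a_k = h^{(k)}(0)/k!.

f: a_k = 0, -6, 6, -8, 12, -96/5, 32, -384/7, 96, -512/3, …
h₀=f(r): pull back L_f along r ⇒ L₀.
h=∫₀ˣh₀: take L = L₀·Dx.
L = 2·Dx^2 + (1 + 2·x)·Dx^3  (order 3).
h: a_k = 0, 0, -6, 4, -4, 24/5, -32/5, 64/7, -96/7, 64/3, …
ICs: h(0) = 0, h′(0) = 0, h′′(0) = -12.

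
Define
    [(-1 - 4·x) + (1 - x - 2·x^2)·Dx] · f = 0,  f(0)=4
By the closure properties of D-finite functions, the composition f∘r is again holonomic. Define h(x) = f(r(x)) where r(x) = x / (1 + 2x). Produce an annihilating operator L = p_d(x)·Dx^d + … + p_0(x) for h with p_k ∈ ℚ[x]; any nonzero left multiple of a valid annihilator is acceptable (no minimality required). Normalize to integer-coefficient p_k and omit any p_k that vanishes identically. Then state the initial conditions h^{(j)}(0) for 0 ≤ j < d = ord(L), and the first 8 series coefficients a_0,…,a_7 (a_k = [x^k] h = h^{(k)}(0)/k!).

f: a_k = 4, 4, 12, 20, 44, 84, 172, 340, …
L₀ from L_f via x↦r, Dx↦r'^{-1}Dx.
L = (-1 - 6·x) + (1 + 5·x + 6·x^2)·Dx  (order 1).
h: a_k = 4, 4, 4, -12, 36, -108, 324, -972, …
ICs: h(0) = 4.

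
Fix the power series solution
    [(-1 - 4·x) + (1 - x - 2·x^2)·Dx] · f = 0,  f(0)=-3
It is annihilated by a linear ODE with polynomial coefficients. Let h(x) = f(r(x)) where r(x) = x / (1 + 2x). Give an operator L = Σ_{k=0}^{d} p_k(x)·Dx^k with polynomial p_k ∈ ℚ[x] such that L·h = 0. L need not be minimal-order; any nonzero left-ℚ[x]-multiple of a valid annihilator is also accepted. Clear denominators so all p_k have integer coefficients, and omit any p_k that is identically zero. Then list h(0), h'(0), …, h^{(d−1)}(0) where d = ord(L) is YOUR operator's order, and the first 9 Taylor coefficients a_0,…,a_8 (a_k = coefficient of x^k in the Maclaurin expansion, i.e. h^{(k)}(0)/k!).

L = (-1 - 6·x) + (1 + 5·x + 6·x^2)·Dx  (order 1).
h: a_k = -3, -3, -3, 9, -27, 81, -243, 729, -2187, …
ICs: h(0) = -3.

f: a_k = -3, -3, -9, -15, -33, -63, -129, -255, -513, …
Substitute x→r, Dx→(1/r')Dx; clear ⇒ L₀.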